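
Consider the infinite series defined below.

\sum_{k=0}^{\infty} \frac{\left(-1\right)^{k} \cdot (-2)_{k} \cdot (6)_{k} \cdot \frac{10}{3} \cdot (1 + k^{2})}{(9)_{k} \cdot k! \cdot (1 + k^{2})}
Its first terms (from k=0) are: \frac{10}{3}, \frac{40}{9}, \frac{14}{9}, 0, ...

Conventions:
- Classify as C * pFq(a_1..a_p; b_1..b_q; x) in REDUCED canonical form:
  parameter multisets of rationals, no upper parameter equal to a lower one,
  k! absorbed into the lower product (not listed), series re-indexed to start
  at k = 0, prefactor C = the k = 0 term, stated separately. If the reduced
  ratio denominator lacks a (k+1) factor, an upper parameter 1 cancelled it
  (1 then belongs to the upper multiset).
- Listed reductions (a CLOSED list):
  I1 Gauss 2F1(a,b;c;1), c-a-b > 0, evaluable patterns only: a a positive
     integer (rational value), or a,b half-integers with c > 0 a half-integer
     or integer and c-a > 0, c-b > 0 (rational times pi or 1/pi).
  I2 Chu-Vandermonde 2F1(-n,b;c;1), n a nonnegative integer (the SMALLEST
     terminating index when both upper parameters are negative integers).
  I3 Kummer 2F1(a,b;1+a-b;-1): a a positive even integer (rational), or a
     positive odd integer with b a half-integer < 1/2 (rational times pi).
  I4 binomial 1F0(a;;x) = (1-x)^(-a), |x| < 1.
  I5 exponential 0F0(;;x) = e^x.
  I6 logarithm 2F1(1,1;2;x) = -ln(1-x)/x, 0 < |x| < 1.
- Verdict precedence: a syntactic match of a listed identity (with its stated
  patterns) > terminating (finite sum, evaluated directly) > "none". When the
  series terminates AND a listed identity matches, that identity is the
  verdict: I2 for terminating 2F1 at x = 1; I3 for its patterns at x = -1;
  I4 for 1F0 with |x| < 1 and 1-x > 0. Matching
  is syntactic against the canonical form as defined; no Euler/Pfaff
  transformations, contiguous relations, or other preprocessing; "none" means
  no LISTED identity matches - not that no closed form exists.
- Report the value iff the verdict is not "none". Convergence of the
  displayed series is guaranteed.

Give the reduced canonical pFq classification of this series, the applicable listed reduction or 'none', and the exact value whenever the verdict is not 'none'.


x = -1 here; the reduced form reads 2F1, upper {-2, 6}, lower {9}, C = \frac{10}{3}. Verdict (x = -1): Kummer (I3) applies (x = -1; c = 9 equals 1+a-b for upper {-2, 6}: listed pattern). Exact value: \frac{28}{3}.

The tell: t_0 being \frac{10}{3}, the factor k^2 + 1 cancels (top and bottom), leaving prefactor 10/3.
Ratio: r(k) = -1 * (k-2) (k+6) / [(k+9) (k+1)] - rational in k, leading ratio -1; with t_0 = \frac{10}{3}, classification follows.


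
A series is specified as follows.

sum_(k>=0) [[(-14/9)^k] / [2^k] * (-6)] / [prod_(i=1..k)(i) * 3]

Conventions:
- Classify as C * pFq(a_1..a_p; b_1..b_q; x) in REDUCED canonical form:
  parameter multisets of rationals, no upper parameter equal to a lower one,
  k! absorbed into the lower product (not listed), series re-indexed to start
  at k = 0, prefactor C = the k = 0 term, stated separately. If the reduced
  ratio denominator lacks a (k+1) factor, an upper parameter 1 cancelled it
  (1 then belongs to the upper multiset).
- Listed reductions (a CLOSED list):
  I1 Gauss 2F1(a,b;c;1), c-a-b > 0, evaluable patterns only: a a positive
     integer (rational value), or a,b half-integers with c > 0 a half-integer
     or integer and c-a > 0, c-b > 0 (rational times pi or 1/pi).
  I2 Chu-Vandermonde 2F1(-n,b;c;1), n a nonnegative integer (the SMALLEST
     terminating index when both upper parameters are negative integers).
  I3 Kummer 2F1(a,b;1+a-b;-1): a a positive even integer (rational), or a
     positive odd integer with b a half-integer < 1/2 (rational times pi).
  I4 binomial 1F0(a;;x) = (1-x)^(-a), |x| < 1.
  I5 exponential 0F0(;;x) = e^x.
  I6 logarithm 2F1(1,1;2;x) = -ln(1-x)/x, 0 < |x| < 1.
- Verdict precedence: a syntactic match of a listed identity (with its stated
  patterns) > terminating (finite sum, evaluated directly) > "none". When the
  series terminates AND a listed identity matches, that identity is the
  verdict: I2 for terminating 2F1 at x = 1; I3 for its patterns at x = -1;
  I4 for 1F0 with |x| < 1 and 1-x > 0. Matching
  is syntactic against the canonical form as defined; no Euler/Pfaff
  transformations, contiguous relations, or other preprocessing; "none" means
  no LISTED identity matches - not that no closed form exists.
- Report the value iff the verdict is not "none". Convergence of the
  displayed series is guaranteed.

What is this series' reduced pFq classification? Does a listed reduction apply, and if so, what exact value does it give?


Canonical form: C = -2 times 0F0 with upper {-}, lower {-}, x = -7/9. Verdict: the I5 exponential reduction fires (the 0F0 exponential series at x = -7/9). Sum: (-2) * e^(-7/9).

Key observation: t_0 being -2, the product of the first k integers (prefactor -2) is k!.
Ratio: r(k) = (-7/9) * 1 / [(k+1)] ; factor over Q: parameters, x = (-7/9), and C = -2.


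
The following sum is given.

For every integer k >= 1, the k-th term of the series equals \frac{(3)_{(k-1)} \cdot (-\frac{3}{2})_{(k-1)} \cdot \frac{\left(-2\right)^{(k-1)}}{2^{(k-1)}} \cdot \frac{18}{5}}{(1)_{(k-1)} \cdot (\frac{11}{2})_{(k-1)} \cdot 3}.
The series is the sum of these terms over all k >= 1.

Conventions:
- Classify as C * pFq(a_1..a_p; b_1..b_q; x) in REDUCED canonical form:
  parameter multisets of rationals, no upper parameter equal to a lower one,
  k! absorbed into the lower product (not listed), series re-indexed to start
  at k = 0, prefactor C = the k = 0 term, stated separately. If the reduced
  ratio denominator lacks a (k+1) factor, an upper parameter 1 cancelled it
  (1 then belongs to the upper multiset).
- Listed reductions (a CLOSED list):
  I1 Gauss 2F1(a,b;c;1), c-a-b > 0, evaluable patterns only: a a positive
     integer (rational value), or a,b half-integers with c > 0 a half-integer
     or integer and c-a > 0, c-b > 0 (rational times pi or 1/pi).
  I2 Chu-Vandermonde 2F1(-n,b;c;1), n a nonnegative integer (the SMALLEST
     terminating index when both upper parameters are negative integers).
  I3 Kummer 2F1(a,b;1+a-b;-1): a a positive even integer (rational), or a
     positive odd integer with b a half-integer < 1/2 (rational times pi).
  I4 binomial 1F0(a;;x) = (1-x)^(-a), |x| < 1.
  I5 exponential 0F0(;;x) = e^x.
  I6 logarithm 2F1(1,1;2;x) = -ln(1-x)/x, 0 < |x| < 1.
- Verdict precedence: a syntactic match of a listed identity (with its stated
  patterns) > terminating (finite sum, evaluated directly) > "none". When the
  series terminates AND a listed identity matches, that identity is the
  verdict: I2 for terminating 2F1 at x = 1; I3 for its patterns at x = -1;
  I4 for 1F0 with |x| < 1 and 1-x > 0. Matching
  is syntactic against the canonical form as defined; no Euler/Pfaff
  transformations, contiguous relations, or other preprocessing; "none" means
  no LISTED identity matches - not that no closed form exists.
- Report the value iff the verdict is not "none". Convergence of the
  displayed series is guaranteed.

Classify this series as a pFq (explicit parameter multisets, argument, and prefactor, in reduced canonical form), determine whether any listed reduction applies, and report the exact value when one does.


Reduced: x = -1, 2F1, upper = {-\frac{3}{2}, 3}, lower = {\frac{11}{2}}, C = \frac{6}{5}. Verdict: Kummer (I3) applies (x = -1; c = \frac{11}{2} equals 1+a-b for upper {-\frac{3}{2}, 3}: listed pattern). Exact value: \frac{189}{256} \cdot \pi.

Key observation: t_0 being \frac{6}{5}, the two k-th powers (prefactor 6/5) combine into one argument.
Consecutive-term ratio: r(k) = -1 * (k-\frac{3}{2}) (k+3) / [(k+\frac{11}{2}) (k+1)] ; factor over Q: parameters, x = -1, and C = \frac{6}{5}.


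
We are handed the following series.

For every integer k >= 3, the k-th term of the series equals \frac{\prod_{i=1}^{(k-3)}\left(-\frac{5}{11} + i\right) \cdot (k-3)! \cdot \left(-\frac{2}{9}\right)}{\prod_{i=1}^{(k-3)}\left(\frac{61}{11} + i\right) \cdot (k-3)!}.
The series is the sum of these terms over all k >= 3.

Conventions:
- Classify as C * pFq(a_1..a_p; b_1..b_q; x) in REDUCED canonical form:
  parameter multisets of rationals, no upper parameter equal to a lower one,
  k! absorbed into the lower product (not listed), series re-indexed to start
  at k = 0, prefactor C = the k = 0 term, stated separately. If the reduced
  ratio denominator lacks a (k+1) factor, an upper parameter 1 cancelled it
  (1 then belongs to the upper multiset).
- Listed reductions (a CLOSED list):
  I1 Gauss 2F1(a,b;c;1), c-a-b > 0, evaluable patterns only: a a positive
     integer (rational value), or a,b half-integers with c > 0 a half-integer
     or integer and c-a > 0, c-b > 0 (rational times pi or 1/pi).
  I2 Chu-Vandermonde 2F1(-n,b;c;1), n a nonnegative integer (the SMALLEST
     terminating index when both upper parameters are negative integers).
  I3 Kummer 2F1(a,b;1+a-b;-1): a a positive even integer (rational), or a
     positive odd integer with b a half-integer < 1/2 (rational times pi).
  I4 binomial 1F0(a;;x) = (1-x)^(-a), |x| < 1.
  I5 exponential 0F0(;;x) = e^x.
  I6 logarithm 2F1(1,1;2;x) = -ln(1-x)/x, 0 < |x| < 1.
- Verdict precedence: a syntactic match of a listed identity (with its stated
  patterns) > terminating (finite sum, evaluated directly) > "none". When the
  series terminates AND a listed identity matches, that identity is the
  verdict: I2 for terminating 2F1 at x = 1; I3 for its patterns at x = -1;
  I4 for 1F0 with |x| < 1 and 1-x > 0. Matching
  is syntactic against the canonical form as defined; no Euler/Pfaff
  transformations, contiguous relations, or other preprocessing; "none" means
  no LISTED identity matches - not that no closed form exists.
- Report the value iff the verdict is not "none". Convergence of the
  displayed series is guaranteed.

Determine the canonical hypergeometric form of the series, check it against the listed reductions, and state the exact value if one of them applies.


Classification (C = -\frac{2}{9}): 2F1 with upper {\frac{6}{11}, 1}, lower {\frac{72}{11}}, argument x = 1. Verdict: Gauss (I1, integer-parameter pattern) matches (x = 1: the Gamma ratio telescopes since c-a-b = 5 > 0 and a = 1 in Z>0). Its exact value is -\frac{122}{495}.

Key step: t_0 = -\frac{2}{9} here, and the factorial ratio (C = -2/9) (k+a-1)!/(a-1)! is a rising factorial (a)_k.
Step ratio: r(k) = 1 * (k+\frac{6}{11}) (k+1) / [(k+\frac{72}{11}) (k+1)] - rational in k, leading ratio 1; with t_0 = -\frac{2}{9}, classification follows.


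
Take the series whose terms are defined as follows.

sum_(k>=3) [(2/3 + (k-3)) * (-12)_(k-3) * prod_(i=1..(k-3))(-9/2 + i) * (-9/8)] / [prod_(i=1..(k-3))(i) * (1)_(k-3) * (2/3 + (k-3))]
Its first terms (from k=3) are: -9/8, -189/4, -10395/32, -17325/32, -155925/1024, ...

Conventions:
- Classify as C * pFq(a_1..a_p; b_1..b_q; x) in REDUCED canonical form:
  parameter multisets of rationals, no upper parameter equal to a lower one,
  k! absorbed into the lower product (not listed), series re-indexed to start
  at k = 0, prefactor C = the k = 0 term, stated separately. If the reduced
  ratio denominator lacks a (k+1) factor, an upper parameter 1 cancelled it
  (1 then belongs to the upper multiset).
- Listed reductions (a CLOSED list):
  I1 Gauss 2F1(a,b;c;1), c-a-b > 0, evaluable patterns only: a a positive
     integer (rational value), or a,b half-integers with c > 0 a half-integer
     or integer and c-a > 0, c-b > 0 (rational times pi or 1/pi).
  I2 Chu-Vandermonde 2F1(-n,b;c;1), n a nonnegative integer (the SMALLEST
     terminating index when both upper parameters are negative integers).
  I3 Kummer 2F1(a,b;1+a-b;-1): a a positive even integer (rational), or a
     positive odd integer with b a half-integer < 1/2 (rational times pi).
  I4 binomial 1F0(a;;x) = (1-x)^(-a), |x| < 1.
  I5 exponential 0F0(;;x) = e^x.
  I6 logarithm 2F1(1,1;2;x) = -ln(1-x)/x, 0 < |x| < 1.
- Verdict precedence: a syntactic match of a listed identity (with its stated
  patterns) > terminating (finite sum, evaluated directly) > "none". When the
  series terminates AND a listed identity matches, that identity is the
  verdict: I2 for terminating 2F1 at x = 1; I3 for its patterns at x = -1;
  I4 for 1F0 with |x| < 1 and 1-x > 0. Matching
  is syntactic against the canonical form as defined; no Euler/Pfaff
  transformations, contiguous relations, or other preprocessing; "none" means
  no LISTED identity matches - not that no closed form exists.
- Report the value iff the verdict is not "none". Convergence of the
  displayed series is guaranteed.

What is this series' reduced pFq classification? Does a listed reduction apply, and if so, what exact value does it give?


Reduced: x = 1, 2F1, upper = {-12, -7/2}, lower = {1}, C = -9/8. Verdict: this is the Chu-Vandermonde identity I2 (terminating 2F1 at x = 1 with n = 12, b = -7/2, c = 1). Value: -35163202815/33554432.

Structural cue: t_0 being -9/8, the product of the first k integers (C = -9/8, x = 1) is k!.
Consecutive-term ratio: r(k) = 1 * (k-12) (k-7/2) / [(k+1) (k+1)] - rational in k. x = 1; t_0 = -9/8; negate the roots.


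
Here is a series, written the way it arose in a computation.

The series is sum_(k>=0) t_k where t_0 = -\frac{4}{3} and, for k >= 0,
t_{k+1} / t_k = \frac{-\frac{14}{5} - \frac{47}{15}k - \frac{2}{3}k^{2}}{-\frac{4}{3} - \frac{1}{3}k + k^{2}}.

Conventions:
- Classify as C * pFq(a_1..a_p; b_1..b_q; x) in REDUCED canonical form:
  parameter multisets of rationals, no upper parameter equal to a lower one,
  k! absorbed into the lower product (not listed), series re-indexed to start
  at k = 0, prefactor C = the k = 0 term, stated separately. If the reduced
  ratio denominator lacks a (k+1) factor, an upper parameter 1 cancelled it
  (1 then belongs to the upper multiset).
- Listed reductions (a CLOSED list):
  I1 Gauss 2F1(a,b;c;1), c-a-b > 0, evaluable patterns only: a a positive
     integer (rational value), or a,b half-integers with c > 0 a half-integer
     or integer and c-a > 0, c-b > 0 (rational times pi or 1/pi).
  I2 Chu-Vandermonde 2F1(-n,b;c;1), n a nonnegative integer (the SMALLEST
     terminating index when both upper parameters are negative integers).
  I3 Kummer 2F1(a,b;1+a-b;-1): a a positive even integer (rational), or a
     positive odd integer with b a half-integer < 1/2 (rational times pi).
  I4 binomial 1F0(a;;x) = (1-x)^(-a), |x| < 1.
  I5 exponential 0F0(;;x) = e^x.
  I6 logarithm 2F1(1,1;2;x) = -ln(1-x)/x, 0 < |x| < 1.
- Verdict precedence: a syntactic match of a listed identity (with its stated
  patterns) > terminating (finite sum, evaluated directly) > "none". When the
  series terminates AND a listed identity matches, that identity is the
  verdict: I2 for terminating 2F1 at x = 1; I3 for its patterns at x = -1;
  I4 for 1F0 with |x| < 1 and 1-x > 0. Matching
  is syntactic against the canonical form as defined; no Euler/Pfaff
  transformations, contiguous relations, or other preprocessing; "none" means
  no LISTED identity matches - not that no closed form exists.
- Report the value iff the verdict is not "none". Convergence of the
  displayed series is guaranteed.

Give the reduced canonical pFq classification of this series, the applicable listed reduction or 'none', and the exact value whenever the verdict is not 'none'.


Key step: from the first term -\frac{4}{3}: roots of the ratio polynomials (C = -4/3) are the negated parameters.
Ratio: r(k) = -\frac{2}{3} * (k+\frac{6}{5}) (k+\frac{7}{2}) / [(k-\frac{4}{3}) (k+1)] - rational; roots negated = parameters, x = -\frac{2}{3}, C = -\frac{4}{3}.

Reduced: x = -\frac{2}{3}, 2F1, upper = {\frac{6}{5}, \frac{7}{2}}, lower = {-\frac{4}{3}}, C = -\frac{4}{3}. Verdict: none. Every listed pattern misses the 2F1 form at -\frac{2}{3}, upper {\frac{6}{5}, \frac{7}{2}}.


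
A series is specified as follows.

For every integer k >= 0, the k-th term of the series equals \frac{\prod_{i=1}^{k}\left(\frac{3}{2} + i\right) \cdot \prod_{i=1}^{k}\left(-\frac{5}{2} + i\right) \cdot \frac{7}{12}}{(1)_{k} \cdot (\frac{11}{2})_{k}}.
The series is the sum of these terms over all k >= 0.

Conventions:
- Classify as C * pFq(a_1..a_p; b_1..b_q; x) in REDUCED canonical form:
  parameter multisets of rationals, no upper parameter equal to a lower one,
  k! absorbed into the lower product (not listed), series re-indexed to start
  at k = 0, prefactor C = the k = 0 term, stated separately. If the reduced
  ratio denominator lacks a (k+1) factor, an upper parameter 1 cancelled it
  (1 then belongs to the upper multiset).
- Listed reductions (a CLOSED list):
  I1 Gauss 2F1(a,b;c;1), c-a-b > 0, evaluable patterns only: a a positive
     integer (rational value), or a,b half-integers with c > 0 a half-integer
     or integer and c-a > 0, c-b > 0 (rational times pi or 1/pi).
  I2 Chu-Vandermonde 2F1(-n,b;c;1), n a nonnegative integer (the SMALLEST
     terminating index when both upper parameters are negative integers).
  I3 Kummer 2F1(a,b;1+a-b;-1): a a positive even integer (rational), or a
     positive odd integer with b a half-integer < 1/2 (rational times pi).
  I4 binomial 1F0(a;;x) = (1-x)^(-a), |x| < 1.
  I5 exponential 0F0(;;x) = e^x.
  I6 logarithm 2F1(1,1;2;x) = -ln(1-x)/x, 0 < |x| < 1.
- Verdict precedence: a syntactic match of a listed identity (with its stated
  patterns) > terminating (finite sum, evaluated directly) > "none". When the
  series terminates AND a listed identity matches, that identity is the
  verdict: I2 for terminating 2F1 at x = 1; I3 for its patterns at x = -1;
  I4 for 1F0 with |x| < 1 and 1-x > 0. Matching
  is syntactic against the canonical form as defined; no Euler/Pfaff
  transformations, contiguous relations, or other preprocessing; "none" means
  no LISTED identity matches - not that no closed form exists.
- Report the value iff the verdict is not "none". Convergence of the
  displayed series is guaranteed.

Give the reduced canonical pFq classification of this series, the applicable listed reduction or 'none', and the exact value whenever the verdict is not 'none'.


Reduced: x = 1, 2F1, upper = {-\frac{3}{2}, \frac{5}{2}}, lower = {\frac{11}{2}}, C = \frac{7}{12}. Verdict: Gauss's theorem I1 (half-integer case) fires (x = 1; upper {-\frac{3}{2}, \frac{5}{2}} half-integers, c = \frac{11}{2} in the evaluable pattern). Sum: \frac{5145}{65536} \cdot \pi.

The tell: from the first term \frac{7}{12}: the running product (C = 7/12) telescopes to a rising factorial.
Consecutive-term ratio: r(k) = 1 * (k-\frac{3}{2}) (k+\frac{5}{2}) / [(k+\frac{11}{2}) (k+1)] ; factor over Q: parameters, x = 1, and C = \frac{7}{12}.


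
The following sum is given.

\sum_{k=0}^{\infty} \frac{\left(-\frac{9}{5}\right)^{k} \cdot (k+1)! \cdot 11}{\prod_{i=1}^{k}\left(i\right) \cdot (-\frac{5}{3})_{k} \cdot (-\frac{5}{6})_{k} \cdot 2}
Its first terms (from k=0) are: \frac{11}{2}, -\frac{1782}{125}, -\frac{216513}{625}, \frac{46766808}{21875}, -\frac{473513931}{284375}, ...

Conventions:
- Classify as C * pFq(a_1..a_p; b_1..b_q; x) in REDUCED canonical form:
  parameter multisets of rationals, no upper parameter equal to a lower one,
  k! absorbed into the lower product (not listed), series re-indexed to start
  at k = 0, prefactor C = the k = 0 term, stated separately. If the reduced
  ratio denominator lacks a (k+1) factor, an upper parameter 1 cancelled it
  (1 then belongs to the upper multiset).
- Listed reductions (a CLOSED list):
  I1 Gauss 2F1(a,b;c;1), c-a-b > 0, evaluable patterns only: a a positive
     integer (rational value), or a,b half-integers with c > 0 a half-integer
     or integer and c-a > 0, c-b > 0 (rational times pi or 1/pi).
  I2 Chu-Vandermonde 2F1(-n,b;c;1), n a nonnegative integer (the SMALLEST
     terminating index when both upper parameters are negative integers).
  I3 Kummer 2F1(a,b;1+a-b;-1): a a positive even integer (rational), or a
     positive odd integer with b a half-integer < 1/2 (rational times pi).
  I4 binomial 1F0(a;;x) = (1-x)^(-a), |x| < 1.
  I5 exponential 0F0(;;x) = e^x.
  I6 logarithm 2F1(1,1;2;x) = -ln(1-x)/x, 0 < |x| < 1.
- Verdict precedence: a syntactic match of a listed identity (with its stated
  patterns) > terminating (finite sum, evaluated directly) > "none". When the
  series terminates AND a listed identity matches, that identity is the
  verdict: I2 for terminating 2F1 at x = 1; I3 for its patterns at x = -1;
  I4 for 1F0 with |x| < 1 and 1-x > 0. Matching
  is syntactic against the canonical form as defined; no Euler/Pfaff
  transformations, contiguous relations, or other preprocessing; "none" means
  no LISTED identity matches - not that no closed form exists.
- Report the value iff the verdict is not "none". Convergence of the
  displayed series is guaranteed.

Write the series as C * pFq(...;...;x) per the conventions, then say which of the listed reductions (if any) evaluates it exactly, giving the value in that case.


This is \frac{11}{2} * 1F2(2; -\frac{5}{3}, -\frac{5}{6}; -\frac{9}{5}) in reduced canonical form. Verdict: none - this 1F2 at x = -\frac{9}{5} matches no listed pattern, and upper {2} holds no stopper.

Key step: with t_0 = \frac{11}{2}, the factorial ratio (C = 11/2, x = -9/5) (k+a-1)!/(a-1)! is a rising factorial (a)_k.
Adjacent-term ratio: r(k) = -\frac{9}{5} * (k+2) / [(k-\frac{5}{3}) (k-\frac{5}{6}) (k+1)] - rational; roots negated = parameters, x = -\frac{9}{5}, C = \frac{11}{2}.


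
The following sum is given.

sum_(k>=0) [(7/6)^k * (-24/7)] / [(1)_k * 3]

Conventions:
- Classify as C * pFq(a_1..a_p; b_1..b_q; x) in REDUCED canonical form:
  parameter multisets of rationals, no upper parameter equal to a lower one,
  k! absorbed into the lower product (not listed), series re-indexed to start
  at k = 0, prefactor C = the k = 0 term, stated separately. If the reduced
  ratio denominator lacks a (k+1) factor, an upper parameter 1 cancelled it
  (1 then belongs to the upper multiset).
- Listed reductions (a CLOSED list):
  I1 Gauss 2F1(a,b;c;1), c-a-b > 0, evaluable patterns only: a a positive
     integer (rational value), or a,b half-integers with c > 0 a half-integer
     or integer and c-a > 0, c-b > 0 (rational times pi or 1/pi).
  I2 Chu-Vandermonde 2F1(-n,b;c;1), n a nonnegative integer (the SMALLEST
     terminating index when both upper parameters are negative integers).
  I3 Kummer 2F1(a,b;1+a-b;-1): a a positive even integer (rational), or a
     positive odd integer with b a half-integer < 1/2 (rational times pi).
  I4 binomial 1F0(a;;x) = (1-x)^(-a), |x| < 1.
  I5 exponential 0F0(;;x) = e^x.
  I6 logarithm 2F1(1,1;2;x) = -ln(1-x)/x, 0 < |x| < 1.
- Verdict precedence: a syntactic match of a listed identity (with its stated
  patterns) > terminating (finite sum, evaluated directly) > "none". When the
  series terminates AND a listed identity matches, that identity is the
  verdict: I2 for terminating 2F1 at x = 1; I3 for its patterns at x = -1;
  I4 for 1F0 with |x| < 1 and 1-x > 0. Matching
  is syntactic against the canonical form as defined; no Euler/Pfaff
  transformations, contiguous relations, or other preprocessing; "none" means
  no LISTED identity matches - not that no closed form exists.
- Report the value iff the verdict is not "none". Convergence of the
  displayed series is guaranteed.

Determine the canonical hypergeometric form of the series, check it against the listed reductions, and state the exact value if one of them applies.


Prefactor -8/7, argument 7/6: 0F0 with upper {-} over lower {-}. Verdict: this is exponential (I5) (the 0F0 exponential series at x = 7/6). Exact value: (-8/7) * e^(7/6).

Structural cue: t_0 = -8/7 here, and the constant factors (prefactor -8/7) combine into one prefactor.
Term ratio: r(k) = (7/6) * 1 / [(k+1)] - rational in k. x = (7/6); t_0 = -8/7; negate the roots.


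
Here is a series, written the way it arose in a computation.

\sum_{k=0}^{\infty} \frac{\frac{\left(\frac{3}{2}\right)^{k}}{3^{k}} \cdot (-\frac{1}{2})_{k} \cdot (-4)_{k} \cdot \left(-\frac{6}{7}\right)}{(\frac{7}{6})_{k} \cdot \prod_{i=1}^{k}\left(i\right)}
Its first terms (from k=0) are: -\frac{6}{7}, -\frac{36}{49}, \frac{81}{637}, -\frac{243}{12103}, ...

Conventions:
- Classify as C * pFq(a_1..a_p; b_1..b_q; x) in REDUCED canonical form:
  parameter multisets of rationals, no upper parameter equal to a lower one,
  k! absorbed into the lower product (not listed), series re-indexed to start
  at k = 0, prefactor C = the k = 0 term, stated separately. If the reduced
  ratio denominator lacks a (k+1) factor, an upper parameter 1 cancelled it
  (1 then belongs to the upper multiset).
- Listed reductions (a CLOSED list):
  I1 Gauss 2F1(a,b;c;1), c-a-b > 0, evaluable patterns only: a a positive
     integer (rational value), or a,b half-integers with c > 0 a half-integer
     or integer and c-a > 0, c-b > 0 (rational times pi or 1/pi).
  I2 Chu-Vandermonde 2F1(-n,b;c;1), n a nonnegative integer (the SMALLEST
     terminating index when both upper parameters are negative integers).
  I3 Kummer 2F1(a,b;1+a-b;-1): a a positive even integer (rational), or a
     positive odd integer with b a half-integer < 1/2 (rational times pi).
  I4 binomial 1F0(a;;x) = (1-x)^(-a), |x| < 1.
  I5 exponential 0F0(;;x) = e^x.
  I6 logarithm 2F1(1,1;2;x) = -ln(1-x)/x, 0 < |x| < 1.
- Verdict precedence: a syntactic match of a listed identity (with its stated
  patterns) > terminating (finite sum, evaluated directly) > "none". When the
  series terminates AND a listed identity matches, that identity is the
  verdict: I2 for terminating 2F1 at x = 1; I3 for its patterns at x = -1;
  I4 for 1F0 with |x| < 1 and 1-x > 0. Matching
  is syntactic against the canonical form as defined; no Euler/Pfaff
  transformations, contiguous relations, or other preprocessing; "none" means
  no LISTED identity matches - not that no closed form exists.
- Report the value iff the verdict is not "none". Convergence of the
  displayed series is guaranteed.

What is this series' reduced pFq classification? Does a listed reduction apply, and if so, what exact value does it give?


With C = -\frac{6}{7}: the canonical form is 2F1(-4, -\frac{1}{2}; \frac{7}{6}; \frac{1}{2}). Verdict: terminating - upper parameter -4 makes this a finite sum (last index 4), evaluated exactly. Sum: -\frac{718071}{484120}.

Key observation: x = \frac{1}{2} and the two k-th powers (C = -6/7) combine into one argument.
Ratio: r(k) = \frac{1}{2} * (k-4) (k-\frac{1}{2}) / [(k+\frac{7}{6}) (k+1)] - poly over poly, x = \frac{1}{2} from leading terms; C = -\frac{6}{7} at k = 0.


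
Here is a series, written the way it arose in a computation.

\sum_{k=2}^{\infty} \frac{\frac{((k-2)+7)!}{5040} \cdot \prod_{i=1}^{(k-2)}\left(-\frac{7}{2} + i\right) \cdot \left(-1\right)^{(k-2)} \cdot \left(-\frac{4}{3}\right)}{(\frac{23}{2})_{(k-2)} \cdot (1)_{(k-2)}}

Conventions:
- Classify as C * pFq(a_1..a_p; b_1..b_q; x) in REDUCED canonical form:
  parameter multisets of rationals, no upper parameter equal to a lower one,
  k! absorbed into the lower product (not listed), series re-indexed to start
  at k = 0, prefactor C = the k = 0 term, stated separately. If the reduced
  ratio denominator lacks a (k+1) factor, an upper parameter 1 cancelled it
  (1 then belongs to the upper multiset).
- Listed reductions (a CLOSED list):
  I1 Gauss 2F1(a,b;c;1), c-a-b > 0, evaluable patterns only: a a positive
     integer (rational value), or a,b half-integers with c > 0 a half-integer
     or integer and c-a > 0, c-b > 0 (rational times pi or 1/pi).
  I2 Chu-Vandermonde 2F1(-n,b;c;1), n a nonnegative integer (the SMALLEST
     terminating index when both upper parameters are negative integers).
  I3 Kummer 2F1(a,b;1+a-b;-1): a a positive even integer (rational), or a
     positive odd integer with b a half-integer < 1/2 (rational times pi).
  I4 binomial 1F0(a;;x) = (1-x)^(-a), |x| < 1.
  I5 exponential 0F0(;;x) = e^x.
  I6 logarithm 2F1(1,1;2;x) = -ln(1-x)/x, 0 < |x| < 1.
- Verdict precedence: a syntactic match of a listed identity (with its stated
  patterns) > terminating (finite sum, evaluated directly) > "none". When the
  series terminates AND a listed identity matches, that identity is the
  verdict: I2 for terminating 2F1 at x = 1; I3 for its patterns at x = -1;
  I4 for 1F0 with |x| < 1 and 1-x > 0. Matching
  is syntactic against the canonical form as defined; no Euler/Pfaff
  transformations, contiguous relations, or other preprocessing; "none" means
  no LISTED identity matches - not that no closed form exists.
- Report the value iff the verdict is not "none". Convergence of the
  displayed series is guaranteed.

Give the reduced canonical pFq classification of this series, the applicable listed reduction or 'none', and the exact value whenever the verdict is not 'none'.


Prefactor -\frac{4}{3}, argument -1: 2F1 with upper {-\frac{5}{2}, 8} over lower {\frac{23}{2}}. Verdict: this is Kummer (I3) (x = -1; c = \frac{23}{2} equals 1+a-b for upper {-\frac{5}{2}, 8}: listed pattern). Value: -\frac{323}{64}.

Key step: with t_0 = -\frac{4}{3}, the running product (prefactor -4/3) telescopes to a rising factorial.
Ratio: r(k) = -1 * (k-\frac{5}{2}) (k+8) / [(k+\frac{23}{2}) (k+1)] - rational in k. x = -1; t_0 = -\frac{4}{3}; negate the roots.


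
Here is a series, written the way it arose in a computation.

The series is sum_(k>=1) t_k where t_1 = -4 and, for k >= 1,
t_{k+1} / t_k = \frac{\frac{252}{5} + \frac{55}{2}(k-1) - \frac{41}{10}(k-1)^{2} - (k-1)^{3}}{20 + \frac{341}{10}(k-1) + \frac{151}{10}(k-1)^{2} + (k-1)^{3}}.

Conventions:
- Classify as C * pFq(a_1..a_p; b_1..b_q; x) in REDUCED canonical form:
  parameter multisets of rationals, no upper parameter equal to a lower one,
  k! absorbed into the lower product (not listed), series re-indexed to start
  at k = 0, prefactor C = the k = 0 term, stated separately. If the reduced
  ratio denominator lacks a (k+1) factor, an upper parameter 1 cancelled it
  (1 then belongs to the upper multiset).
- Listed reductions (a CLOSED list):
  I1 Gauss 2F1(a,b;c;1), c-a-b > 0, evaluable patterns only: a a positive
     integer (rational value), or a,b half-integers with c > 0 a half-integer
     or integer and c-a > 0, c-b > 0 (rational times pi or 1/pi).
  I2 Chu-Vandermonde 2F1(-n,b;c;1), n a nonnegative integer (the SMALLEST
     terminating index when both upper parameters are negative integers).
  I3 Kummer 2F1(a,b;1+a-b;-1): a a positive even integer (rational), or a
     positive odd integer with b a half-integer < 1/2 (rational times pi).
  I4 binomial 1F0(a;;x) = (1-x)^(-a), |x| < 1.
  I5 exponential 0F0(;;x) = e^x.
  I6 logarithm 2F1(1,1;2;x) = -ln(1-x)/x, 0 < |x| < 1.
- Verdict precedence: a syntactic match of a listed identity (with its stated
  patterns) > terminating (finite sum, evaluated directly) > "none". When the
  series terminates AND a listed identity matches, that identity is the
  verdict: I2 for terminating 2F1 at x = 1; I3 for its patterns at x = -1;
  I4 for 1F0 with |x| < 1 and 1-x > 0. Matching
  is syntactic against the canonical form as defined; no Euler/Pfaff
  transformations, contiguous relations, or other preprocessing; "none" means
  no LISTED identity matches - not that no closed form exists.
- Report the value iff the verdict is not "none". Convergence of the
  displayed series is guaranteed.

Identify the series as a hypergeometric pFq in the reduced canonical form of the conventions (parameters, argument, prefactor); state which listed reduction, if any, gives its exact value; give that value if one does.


x = -1 here; the reduced form reads 2F1, upper {-\frac{9}{2}, 7}, lower {\frac{25}{2}}, C = -4. Verdict: the Kummer evaluation I3 matches (x = -1; c = \frac{25}{2} equals 1+a-b for upper {-\frac{9}{2}, 7}: listed pattern). Value: \left(-\frac{334639305}{33554432}\right) \cdot \pi.

The tell: t_0 being -4, the parameter 8/5 appears in both the upper and lower lists and cancels.
Adjacent-term ratio: r(k) = -1 * (k-\frac{9}{2}) (k+7) / [(k+\frac{25}{2}) (k+1)] - rational in k. x = -1; t_0 = -4; negate the roots.


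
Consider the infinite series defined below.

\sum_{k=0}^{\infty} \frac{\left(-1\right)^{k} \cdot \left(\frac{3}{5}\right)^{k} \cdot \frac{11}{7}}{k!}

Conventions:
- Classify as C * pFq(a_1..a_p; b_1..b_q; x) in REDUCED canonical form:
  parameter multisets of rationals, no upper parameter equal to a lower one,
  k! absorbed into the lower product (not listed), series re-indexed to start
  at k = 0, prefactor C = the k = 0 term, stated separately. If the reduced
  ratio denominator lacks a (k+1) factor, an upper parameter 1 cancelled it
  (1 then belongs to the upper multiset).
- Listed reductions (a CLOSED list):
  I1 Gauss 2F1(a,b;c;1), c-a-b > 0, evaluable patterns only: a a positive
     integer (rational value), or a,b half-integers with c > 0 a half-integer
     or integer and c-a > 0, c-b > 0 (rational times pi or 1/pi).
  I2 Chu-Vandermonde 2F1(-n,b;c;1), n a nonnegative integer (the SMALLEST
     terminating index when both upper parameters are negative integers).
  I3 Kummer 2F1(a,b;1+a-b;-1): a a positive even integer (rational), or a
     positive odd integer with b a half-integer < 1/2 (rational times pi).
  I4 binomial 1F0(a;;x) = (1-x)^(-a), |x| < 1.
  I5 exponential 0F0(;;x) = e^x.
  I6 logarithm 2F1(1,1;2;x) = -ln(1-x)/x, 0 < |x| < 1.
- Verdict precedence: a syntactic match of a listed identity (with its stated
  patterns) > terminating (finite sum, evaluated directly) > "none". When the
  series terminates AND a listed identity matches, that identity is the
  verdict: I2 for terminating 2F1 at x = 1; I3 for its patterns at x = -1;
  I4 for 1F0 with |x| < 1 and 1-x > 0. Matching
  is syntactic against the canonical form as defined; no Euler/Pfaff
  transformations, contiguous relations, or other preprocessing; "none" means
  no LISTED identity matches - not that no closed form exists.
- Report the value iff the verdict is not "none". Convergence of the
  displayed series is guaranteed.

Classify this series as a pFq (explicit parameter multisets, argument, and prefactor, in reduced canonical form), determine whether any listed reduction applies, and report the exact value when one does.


Canonical form: C = \frac{11}{7} times 0F0 with upper {-}, lower {-}, x = -\frac{3}{5}. Verdict at x = -\frac{3}{5}: exponential (I5) matches (the 0F0 exponential series at x = -\frac{3}{5}). Hence: \frac{11}{7} \cdot e^{-\frac{3}{5}}.

Structural cue: from the first term \frac{11}{7}: the (-1)^k factor (C = 11/7) folds into the argument's sign.
Step ratio: r(k) = -\frac{3}{5} * 1 / [(k+1)] - rational; roots negated = parameters, x = -\frac{3}{5}, C = \frac{11}{7}.


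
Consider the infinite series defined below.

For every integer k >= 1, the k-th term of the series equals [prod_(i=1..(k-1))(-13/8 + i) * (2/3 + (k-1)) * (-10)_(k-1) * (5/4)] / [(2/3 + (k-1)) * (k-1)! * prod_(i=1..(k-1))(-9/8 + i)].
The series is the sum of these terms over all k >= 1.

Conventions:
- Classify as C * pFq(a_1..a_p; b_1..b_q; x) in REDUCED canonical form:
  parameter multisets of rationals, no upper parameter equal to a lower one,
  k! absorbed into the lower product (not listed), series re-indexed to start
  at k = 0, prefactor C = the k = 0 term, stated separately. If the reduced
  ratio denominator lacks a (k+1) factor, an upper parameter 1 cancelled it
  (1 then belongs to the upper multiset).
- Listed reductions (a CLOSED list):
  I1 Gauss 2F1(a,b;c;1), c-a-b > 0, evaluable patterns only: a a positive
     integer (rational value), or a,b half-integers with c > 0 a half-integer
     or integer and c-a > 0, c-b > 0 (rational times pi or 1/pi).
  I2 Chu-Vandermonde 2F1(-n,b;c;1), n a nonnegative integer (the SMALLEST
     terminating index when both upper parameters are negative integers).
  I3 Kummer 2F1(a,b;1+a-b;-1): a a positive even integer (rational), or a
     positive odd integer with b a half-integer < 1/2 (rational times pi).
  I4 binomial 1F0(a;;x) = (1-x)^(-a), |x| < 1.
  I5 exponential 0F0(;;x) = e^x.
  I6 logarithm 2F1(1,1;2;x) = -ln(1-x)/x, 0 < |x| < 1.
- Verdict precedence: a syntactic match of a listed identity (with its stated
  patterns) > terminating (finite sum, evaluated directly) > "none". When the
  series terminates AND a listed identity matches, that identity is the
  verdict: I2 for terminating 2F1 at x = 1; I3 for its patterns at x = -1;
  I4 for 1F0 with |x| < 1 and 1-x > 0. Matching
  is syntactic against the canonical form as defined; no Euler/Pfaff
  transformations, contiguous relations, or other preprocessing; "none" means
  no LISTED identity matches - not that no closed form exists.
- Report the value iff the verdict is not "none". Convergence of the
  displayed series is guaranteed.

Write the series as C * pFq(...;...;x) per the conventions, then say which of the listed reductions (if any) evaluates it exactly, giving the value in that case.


At argument 1: a 2F1 with upper {-10, -5/8}, lower {-1/8}, scaled by C = 5/4. Verdict at x = 1: Chu-Vandermonde (I2) matches (terminating 2F1 at x = 1 with n = 10, b = -5/8, c = -1/8). Value: -423362560/16654967.

Key observation: from the first term 5/4: the running product (C = 5/4, x = 1) telescopes to a rising factorial.
Consecutive-term ratio: r(k) = 1 * (k-10) (k-5/8) / [(k-1/8) (k+1)] - rational in k. x = 1; t_0 = 5/4; negate the roots.


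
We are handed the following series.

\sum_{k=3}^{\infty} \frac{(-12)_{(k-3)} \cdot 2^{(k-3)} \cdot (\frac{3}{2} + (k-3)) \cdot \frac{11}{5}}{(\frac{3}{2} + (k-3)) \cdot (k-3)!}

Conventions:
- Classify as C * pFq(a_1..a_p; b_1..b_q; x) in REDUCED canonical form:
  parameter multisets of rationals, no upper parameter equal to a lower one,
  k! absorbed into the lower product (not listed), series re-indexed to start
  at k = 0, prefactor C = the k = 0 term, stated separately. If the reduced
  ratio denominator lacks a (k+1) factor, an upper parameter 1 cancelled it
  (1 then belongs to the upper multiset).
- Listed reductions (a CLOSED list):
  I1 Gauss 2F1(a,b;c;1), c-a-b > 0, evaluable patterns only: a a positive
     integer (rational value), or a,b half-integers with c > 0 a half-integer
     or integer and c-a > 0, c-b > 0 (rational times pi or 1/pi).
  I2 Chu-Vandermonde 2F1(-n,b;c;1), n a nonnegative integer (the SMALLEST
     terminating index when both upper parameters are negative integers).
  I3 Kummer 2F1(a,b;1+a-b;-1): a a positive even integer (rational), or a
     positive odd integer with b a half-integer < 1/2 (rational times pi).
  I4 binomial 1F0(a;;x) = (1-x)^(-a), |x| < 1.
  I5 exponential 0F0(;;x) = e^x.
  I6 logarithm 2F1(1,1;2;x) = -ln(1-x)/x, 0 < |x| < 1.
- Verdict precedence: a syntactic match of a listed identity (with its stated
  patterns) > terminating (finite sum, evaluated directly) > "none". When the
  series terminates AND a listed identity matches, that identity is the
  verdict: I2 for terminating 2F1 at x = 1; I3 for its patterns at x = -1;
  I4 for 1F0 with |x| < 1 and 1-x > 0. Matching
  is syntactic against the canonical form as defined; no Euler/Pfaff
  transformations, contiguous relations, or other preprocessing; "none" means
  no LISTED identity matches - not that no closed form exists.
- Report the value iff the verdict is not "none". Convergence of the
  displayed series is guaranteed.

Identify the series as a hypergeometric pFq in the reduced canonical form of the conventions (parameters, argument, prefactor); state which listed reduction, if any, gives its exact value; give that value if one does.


This is \frac{11}{5} * 1F0(-12; -; 2) in reduced canonical form. Verdict: terminating - the sum ends at index 12 because -12 is a negative integer; exact evaluation follows. Exact value: \frac{11}{5}.

Key step: t_0 being \frac{11}{5}, k + 3/2 divides numerator and denominator alike; prefactor 11/5 after cancelling.
Adjacent-term ratio: r(k) = 2 * (k-12) / [(k+1)] - poly over poly, x = 2 from leading terms; C = \frac{11}{5} at k = 0.


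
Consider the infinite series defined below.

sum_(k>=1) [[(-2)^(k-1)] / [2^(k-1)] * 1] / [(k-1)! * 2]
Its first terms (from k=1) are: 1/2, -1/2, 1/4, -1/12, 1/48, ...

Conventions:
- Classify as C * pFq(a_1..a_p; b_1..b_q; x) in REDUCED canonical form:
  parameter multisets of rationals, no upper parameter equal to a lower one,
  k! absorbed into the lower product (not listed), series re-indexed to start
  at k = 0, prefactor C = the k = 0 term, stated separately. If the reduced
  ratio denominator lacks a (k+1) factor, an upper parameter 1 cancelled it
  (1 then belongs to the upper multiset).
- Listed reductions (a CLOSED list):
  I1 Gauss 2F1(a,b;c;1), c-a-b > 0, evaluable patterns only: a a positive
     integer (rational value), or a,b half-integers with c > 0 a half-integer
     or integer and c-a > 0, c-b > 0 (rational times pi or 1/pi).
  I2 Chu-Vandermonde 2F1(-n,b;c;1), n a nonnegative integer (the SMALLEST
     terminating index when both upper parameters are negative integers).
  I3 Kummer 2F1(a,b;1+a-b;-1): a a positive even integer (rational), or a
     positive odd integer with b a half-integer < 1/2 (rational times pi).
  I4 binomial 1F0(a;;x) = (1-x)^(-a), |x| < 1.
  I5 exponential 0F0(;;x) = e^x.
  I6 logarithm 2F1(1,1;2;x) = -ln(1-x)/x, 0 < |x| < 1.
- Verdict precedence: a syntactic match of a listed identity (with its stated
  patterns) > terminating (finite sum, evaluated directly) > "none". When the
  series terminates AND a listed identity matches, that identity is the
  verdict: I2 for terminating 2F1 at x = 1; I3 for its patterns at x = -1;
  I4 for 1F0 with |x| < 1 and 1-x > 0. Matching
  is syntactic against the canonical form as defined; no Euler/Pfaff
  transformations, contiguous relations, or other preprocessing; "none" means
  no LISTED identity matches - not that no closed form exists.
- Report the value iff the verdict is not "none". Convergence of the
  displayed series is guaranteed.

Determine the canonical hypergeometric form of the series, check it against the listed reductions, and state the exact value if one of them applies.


The series (x = -1) is 0F0: upper {-}, lower {-}, prefactor 1/2. Verdict: exponential (I5) applies (the 0F0 exponential series at x = -1). Its exact value is (1/2) * e^(-1).

First insight: x = (-1) and the constant factors (C = 1/2) combine into one prefactor.
Step ratio: r(k) = (-1) * 1 / [(k+1)] - rational in k, leading ratio (-1); with t_0 = 1/2, classification follows.
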